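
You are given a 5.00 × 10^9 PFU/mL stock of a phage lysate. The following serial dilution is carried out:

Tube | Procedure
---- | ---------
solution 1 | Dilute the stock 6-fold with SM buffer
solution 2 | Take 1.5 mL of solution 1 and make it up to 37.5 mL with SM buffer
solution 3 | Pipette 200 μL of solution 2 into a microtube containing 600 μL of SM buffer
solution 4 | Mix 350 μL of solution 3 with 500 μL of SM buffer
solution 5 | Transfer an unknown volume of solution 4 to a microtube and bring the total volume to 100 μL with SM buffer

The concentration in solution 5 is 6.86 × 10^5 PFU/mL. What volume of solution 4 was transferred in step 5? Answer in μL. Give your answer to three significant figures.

Step 1: 6-fold → factor 6
Step 2: 1.5 mL brought to 37.5 mL → factor 37.5/1.5 = 25
Step 3: 200 μL + 600 μL = 800 μL total → factor 800/200 = 4
Step 4: 350 μL + 500 μL = 850 μL total → factor 850/350 = 2.4286
Step 5: v brought to 100 μL → factor = 100 μL/v
Product of known-step factors = 1457.1
Overall factor = 5.00 × 10^9 PFU/mL / (6.86 × 10^5 PFU/mL) = 7288.6
Step-5 factor = 7288.6 / 1457.1 = 5.002
v = 100 μL / 5.002 = 20.0 μL

20.0 μL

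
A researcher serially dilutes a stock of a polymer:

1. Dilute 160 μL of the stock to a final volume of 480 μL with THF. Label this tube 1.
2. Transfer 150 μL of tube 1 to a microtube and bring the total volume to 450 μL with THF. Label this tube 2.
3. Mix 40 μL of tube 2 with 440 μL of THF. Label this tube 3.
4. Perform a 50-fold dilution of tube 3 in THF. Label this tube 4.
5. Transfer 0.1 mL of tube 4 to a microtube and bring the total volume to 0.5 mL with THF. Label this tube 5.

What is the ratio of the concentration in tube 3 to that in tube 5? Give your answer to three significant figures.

250

Step 1: 160 μL brought to 480 μL → factor 480/160 = 3
Step 2: 150 μL brought to 450 μL → factor 450/150 = 3
Step 3: 40 μL + 440 μL = 480 μL total → factor 480/40 = 12
Step 4: 50-fold → factor 50
Step 5: 0.1 mL brought to 0.5 mL → factor 0.5/0.1 = 5
Dilution factor to tube 3 = 108; to tube 5 = 27000
[tube 3]/[tube 5] = (factor to tube 5)/(factor to tube 3) = 27000/108 = 250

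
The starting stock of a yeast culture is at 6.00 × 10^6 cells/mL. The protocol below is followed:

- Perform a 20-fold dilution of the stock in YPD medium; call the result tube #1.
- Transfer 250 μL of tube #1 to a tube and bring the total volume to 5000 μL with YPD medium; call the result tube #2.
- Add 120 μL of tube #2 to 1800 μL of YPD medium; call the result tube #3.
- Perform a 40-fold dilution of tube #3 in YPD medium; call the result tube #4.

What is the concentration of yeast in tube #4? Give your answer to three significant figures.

Step 1: 20-fold → factor 20
Step 2: 250 μL brought to 5000 μL → factor 5000/250 = 20
Step 3: 120 μL + 1800 μL = 1920 μL total → factor 1920/120 = 16
Step 4: 40-fold → factor 40
Overall dilution factor = 20 × 20 × 16 × 40 = 2.56 × 10^5
Final = 6.00 × 10^6 cells/mL / 2.56 × 10^5 = 23.4 cells/mL

23.4 cells/mL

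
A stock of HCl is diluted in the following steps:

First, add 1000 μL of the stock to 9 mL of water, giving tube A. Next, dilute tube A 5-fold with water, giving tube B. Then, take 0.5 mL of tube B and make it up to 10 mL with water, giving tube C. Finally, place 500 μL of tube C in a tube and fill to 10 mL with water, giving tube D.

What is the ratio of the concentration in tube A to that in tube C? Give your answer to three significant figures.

Step 1: 1000 μL + 9 mL = 10000 μL total → factor 10000/1000 = 10
Step 2: 5-fold → factor 5
Step 3: 0.5 mL brought to 10 mL → factor 10/0.5 = 20
Dilution factor to tube A = 10; to tube C = 1000
[tube A]/[tube C] = (factor to tube C)/(factor to tube A) = 1000/10 = 100

100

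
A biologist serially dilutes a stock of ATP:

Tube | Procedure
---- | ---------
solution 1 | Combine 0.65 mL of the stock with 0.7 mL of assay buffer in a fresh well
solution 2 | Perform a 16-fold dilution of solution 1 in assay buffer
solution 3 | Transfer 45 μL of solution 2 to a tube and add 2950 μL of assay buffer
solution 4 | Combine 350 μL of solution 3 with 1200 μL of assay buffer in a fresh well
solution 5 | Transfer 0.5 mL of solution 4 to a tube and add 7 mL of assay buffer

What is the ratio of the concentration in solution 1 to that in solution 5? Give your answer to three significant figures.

Step 1: 0.65 mL + 0.7 mL = 1.35 mL total → factor 1.35/0.65 = 2.0769
Step 2: 16-fold → factor 16
Step 3: 45 μL + 2950 μL = 2995 μL total → factor 2995/45 = 66.556
Step 4: 350 μL + 1200 μL = 1550 μL total → factor 1550/350 = 4.4286
Step 5: 0.5 mL + 7 mL = 7.5 mL total → factor 7.5/0.5 = 15
Dilution factor to solution 1 = 2.0769; to solution 5 = 1.4692 × 10^5
[solution 1]/[solution 5] = (factor to solution 5)/(factor to solution 1) = 1.4692 × 10^5/2.0769 = 7.07 × 10^4

7.07 × 10^4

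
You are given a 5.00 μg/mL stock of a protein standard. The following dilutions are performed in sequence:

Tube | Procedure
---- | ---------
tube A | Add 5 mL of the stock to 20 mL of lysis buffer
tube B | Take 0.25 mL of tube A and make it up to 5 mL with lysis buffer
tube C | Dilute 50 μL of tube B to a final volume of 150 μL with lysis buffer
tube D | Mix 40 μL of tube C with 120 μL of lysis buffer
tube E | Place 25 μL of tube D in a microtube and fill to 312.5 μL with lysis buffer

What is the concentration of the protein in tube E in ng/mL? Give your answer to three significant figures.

0.333 ng/mL

Step 1: 5 mL + 20 mL = 25 mL total → factor 25/5 = 5
Step 2: 0.25 mL brought to 5 mL → factor 5/0.25 = 20
Step 3: 50 μL brought to 150 μL → factor 150/50 = 3
Step 4: 40 μL + 120 μL = 160 μL total → factor 160/40 = 4
Step 5: 25 μL brought to 312.5 μL → factor 312.5/25 = 12.5
Overall dilution factor = 5 × 20 × 3 × 4 × 12.5 = 15000
Final = 5.00 μg/mL / 15000 = 0.0003333 μg/mL = 0.333 ng/mL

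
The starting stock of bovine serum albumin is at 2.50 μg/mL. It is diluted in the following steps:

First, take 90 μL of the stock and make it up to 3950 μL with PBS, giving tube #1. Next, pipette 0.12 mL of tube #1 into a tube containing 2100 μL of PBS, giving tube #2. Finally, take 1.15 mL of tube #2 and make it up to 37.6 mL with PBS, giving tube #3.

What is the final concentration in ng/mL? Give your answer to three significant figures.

Step 1: 90 μL brought to 3950 μL → factor 3950/90 = 43.889
Step 2: 0.12 mL + 2100 μL = 2.22 mL total → factor 2.22/0.12 = 18.5
Step 3: 1.15 mL brought to 37.6 mL → factor 37.6/1.15 = 32.696
Overall dilution factor = 43.889 × 18.5 × 32.696 = 26547
Final = 2.50 μg/mL / 26547 = 9.417 × 10^-5 μg/mL = 0.0942 ng/mL

0.0942 ng/mL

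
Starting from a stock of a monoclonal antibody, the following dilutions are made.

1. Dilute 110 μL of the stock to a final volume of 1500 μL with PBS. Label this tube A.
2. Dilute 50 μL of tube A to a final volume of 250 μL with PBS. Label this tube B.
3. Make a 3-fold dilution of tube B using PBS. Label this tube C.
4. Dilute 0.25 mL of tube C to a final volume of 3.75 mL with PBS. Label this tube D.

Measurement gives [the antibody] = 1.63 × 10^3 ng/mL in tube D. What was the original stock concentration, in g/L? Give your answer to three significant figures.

Step 1: 110 μL brought to 1500 μL → factor 1500/110 = 13.636
Step 2: 50 μL brought to 250 μL → factor 250/50 = 5
Step 3: 3-fold → factor 3
Step 4: 0.25 mL brought to 3.75 mL → factor 3.75/0.25 = 15
Overall dilution factor = 13.636 × 5 × 3 × 15 = 3068.2
Stock = 1.63 × 10^3 ng/mL × 3068.2 = 5.001 × 10^6 ng/mL = 5.00 g/L

5.00 g/L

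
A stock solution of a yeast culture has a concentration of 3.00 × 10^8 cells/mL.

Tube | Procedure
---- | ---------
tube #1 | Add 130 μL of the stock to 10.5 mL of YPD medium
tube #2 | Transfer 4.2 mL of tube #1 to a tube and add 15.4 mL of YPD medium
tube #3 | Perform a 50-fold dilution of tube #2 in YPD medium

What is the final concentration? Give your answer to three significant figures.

1.57 × 10^4 cells/mL

Step 1: 130 μL + 10.5 mL = 10630 μL total → factor 10630/130 = 81.769
Step 2: 4.2 mL + 15.4 mL = 19.6 mL total → factor 19.6/4.2 = 4.6667
Step 3: 50-fold → factor 50
Overall dilution factor = 81.769 × 4.6667 × 50 = 19079
Final = 3.00 × 10^8 cells/mL / 19079 = 1.57 × 10^4 cells/mL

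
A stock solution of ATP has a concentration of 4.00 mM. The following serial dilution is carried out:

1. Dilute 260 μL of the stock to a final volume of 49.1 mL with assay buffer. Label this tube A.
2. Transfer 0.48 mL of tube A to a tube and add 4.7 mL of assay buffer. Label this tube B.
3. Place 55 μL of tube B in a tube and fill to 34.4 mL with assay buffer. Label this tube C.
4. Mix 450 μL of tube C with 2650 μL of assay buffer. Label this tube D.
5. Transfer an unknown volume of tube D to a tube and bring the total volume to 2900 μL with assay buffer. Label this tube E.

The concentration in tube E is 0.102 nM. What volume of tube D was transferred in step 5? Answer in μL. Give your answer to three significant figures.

Step 1: 260 μL brought to 49.1 mL → factor 49100/260 = 188.85
Step 2: 0.48 mL + 4.7 mL = 5.18 mL total → factor 5.18/0.48 = 10.792
Step 3: 55 μL brought to 34.4 mL → factor 34400/55 = 625.45
Step 4: 450 μL + 2650 μL = 3100 μL total → factor 3100/450 = 6.8889
Step 5: v brought to 2900 μL → factor = 2900 μL/v
Product of known-step factors = 8.781 × 10^6
Overall factor = 4.00 mM / (0.102 nM) = 3.9216 × 10^7
Step-5 factor = 3.9216 × 10^7 / 8.781 × 10^6 = 4.466
v = 2900 μL / 4.466 = 649 μL

649 μL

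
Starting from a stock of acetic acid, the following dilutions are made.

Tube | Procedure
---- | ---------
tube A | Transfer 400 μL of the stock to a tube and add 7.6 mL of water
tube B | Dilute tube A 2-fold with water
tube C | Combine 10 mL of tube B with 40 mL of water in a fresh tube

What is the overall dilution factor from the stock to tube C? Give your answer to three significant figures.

Step 1: 400 μL + 7.6 mL = 8000 μL total → factor 8000/400 = 20
Step 2: 2-fold → factor 2
Step 3: 10 mL + 40 mL = 50 mL total → factor 50/10 = 5
Overall dilution factor = 20 × 2 × 5 = 200

200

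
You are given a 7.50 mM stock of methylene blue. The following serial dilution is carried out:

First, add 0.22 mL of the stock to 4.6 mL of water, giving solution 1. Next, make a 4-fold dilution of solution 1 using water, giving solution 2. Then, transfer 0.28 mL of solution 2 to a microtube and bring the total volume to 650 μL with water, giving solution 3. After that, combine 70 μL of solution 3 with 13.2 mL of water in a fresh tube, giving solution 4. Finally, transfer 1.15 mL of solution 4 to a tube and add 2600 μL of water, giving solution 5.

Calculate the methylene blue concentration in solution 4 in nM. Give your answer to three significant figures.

194 nM

Step 1: 0.22 mL + 4.6 mL = 4.82 mL total → factor 4.82/0.22 = 21.909
Step 2: 4-fold → factor 4
Step 3: 0.28 mL brought to 650 μL → factor 0.65/0.28 = 2.3214
Step 4: 70 μL + 13.2 mL = 13270 μL total → factor 13270/70 = 189.57
Dilution factor through solution 4 = 21.909 × 4 × 2.3214 × 189.57 = 38567
[solution 4] = 7.50 mM / 38567 = 0.0001945 mM = 194 nM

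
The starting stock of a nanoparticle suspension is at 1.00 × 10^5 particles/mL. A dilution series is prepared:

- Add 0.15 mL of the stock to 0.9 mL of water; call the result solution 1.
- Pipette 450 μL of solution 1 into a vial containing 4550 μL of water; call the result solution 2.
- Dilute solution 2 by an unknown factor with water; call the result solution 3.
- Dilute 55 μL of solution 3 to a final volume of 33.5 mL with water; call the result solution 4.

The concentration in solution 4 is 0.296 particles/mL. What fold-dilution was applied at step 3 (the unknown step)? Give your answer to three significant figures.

7.13-fold

Step 1: 0.15 mL + 0.9 mL = 1.05 mL total → factor 1.05/0.15 = 7
Step 2: 450 μL + 4550 μL = 5000 μL total → factor 5000/450 = 11.111
Step 3: unknown factor x
Step 4: 55 μL brought to 33.5 mL → factor 33500/55 = 609.09
Product of known-step factors = 47374
Overall factor = 1.00 × 10^5 particles/mL / (0.296 particles/mL) = 3.3784 × 10^5
x = 3.3784 × 10^5 / 47374 = 7.13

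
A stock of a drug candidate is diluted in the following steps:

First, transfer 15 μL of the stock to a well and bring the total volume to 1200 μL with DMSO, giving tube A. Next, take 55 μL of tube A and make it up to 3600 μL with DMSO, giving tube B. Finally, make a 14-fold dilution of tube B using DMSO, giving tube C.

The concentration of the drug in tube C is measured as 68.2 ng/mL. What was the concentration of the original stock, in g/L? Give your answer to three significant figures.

5.00 g/L

Step 1: 15 μL brought to 1200 μL → factor 1200/15 = 80
Step 2: 55 μL brought to 3600 μL → factor 3600/55 = 65.455
Step 3: 14-fold → factor 14
Overall dilution factor = 80 × 65.455 × 14 = 73309
Stock = 68.2 ng/mL × 73309 = 5.000 × 10^6 ng/mL = 5.00 g/L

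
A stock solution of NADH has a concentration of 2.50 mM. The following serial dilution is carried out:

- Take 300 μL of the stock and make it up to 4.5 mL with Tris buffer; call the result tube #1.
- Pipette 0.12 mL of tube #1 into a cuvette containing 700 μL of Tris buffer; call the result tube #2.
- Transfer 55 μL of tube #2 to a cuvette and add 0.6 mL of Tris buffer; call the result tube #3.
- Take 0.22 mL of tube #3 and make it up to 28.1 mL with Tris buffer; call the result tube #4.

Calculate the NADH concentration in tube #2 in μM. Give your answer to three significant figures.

Step 1: 300 μL brought to 4.5 mL → factor 4500/300 = 15
Step 2: 0.12 mL + 700 μL = 0.82 mL total → factor 0.82/0.12 = 6.8333
Dilution factor through tube #2 = 15 × 6.8333 = 102.5
[tube #2] = 2.50 mM / 102.5 = 0.02439 mM = 24.4 μM

24.4 μM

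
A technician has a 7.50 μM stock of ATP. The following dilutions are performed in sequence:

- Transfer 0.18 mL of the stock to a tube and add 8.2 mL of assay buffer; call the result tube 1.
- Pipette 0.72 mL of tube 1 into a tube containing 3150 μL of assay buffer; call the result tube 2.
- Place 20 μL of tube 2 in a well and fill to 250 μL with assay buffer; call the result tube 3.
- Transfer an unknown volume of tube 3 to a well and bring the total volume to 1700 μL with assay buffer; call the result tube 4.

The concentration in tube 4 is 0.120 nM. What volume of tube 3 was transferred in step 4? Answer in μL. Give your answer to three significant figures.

85.1 μL

Step 1: 0.18 mL + 8.2 mL = 8.38 mL total → factor 8.38/0.18 = 46.556
Step 2: 0.72 mL + 3150 μL = 3.87 mL total → factor 3.87/0.72 = 5.375
Step 3: 20 μL brought to 250 μL → factor 250/20 = 12.5
Step 4: v brought to 1700 μL → factor = 1700 μL/v
Product of known-step factors = 3128
Overall factor = 7.50 μM / (0.120 nM) = 62500
Step-4 factor = 62500 / 3128 = 19.981
v = 1700 μL / 19.981 = 85.1 μL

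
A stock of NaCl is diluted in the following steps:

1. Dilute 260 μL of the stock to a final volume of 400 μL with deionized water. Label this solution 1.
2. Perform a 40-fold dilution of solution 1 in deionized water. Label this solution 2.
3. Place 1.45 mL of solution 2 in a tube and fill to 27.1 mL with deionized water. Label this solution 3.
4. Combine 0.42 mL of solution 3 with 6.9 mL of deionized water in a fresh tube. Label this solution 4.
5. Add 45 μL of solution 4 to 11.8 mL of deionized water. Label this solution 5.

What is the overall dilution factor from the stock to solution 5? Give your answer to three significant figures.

5.28 × 10^6

Step 1: 260 μL brought to 400 μL → factor 400/260 = 1.5385
Step 2: 40-fold → factor 40
Step 3: 1.45 mL brought to 27.1 mL → factor 27.1/1.45 = 18.69
Step 4: 0.42 mL + 6.9 mL = 7.32 mL total → factor 7.32/0.42 = 17.429
Step 5: 45 μL + 11.8 mL = 11845 μL total → factor 11845/45 = 263.22
Overall dilution factor = 1.5385 × 40 × 18.69 × 17.429 × 263.22 = 5.2763 × 10^6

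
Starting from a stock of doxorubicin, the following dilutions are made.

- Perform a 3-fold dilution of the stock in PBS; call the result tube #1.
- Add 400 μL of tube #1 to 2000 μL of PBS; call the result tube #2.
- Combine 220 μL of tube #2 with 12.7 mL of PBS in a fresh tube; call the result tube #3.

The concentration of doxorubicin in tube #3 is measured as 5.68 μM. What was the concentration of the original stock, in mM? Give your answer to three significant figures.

Step 1: 3-fold → factor 3
Step 2: 400 μL + 2000 μL = 2400 μL total → factor 2400/400 = 6
Step 3: 220 μL + 12.7 mL = 12920 μL total → factor 12920/220 = 58.727
Overall dilution factor = 3 × 6 × 58.727 = 1057.1
Stock = 5.68 μM × 1057.1 = 6004 μM = 6.00 mM

6.00 mM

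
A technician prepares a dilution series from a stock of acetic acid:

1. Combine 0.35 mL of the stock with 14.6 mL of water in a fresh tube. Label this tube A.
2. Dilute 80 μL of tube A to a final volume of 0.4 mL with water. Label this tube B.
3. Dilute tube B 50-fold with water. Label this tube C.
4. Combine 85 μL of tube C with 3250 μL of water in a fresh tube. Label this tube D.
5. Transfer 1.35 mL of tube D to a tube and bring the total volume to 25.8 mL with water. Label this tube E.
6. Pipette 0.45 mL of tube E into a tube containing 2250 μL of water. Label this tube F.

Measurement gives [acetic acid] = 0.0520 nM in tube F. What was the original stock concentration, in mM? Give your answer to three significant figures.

Step 1: 0.35 mL + 14.6 mL = 14.95 mL total → factor 14.95/0.35 = 42.714
Step 2: 80 μL brought to 0.4 mL → factor 400/80 = 5
Step 3: 50-fold → factor 50
Step 4: 85 μL + 3250 μL = 3335 μL total → factor 3335/85 = 39.235
Step 5: 1.35 mL brought to 25.8 mL → factor 25.8/1.35 = 19.111
Step 6: 0.45 mL + 2250 μL = 2.7 mL total → factor 2.7/0.45 = 6
Overall dilution factor = 42.714 × 5 × 50 × 39.235 × 19.111 × 6 = 4.8043 × 10^7
Stock = 0.0520 nM × 4.8043 × 10^7 = 2.498 × 10^6 nM = 2.50 mM

2.50 mM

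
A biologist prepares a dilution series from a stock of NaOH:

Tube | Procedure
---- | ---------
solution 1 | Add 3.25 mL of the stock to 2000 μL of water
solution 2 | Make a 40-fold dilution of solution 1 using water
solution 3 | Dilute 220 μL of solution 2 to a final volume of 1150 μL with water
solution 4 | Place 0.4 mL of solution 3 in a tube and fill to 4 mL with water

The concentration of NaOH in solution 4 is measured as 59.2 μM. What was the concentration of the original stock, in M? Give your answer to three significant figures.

Step 1: 3.25 mL + 2000 μL = 5.25 mL total → factor 5.25/3.25 = 1.6154
Step 2: 40-fold → factor 40
Step 3: 220 μL brought to 1150 μL → factor 1150/220 = 5.2273
Step 4: 0.4 mL brought to 4 mL → factor 4/0.4 = 10
Overall dilution factor = 1.6154 × 40 × 5.2273 × 10 = 3377.6
Stock = 59.2 μM × 3377.6 = 2.000 × 10^5 μM = 0.200 M

0.200 M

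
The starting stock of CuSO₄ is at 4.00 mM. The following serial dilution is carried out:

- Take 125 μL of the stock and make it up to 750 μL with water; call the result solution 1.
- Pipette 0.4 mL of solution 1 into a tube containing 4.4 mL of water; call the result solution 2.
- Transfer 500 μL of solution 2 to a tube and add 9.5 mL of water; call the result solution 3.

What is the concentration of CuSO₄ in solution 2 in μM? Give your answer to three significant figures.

Step 1: 125 μL brought to 750 μL → factor 750/125 = 6
Step 2: 0.4 mL + 4.4 mL = 4.8 mL total → factor 4.8/0.4 = 12
Dilution factor through solution 2 = 6 × 12 = 72
[solution 2] = 4.00 mM / 72 = 0.05556 mM = 55.6 μM

55.6 μM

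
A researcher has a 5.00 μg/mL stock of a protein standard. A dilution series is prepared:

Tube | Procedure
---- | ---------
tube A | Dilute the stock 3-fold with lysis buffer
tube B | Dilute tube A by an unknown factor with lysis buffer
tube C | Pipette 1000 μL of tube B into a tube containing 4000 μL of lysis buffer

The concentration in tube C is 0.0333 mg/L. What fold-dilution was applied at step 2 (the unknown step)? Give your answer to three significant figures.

10.0-fold

Step 1: 3-fold → factor 3
Step 2: unknown factor x
Step 3: 1000 μL + 4000 μL = 5000 μL total → factor 5000/1000 = 5
Product of known-step factors = 15
Overall factor = 5.00 μg/mL / (0.0333 mg/L) = 150.15
x = 150.15 / 15 = 10.0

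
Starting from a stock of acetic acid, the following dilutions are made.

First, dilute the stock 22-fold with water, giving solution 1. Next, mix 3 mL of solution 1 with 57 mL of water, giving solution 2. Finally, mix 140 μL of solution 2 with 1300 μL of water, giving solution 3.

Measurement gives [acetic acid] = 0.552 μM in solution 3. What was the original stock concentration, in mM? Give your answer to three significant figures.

2.50 mM

Step 1: 22-fold → factor 22
Step 2: 3 mL + 57 mL = 60 mL total → factor 60/3 = 20
Step 3: 140 μL + 1300 μL = 1440 μL total → factor 1440/140 = 10.286
Overall dilution factor = 22 × 20 × 10.286 = 4525.7
Stock = 0.552 μM × 4525.7 = 2498 μM = 2.50 mM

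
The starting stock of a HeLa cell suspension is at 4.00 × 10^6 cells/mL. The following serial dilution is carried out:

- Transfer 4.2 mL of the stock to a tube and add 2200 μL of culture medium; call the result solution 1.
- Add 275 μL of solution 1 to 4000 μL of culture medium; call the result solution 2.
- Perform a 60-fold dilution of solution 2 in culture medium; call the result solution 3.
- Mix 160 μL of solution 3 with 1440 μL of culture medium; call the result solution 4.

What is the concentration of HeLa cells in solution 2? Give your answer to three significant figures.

1.69 × 10^5 cells/mL

Step 1: 4.2 mL + 2200 μL = 6.4 mL total → factor 6.4/4.2 = 1.5238
Step 2: 275 μL + 4000 μL = 4275 μL total → factor 4275/275 = 15.545
Dilution factor through solution 2 = 1.5238 × 15.545 = 23.688
[solution 2] = 4.00 × 10^6 cells/mL / 23.688 = 1.69 × 10^5 cells/mL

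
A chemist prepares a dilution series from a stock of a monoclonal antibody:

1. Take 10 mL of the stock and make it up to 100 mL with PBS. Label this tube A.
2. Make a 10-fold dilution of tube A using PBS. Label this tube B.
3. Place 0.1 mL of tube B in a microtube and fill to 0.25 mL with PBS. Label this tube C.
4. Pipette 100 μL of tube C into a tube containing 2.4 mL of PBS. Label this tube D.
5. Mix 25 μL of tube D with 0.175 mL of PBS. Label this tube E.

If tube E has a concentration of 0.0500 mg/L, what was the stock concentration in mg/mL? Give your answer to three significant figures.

2.50 mg/mL

Step 1: 10 mL brought to 100 mL → factor 100/10 = 10
Step 2: 10-fold → factor 10
Step 3: 0.1 mL brought to 0.25 mL → factor 0.25/0.1 = 2.5
Step 4: 100 μL + 2.4 mL = 2500 μL total → factor 2500/100 = 25
Step 5: 25 μL + 0.175 mL = 200 μL total → factor 200/25 = 8
Overall dilution factor = 10 × 10 × 2.5 × 25 × 8 = 50000
Stock = 0.0500 mg/L × 50000 = 2500 mg/L = 2.50 mg/mL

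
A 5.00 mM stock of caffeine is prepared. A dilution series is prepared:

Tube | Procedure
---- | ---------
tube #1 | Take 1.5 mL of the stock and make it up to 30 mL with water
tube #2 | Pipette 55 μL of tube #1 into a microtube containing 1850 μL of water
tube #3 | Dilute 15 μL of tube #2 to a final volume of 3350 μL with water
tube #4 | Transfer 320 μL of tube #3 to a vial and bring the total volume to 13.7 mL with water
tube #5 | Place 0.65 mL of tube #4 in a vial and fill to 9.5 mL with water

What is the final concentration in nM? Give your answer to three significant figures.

Step 1: 1.5 mL brought to 30 mL → factor 30/1.5 = 20
Step 2: 55 μL + 1850 μL = 1905 μL total → factor 1905/55 = 34.636
Step 3: 15 μL brought to 3350 μL → factor 3350/15 = 223.33
Step 4: 320 μL brought to 13.7 mL → factor 13700/320 = 42.812
Step 5: 0.65 mL brought to 9.5 mL → factor 9.5/0.65 = 14.615
Overall dilution factor = 20 × 34.636 × 223.33 × 42.812 × 14.615 = 9.6805 × 10^7
Final = 5.00 mM / 9.6805 × 10^7 = 5.165 × 10^-8 mM = 0.0517 nM

0.0517 nM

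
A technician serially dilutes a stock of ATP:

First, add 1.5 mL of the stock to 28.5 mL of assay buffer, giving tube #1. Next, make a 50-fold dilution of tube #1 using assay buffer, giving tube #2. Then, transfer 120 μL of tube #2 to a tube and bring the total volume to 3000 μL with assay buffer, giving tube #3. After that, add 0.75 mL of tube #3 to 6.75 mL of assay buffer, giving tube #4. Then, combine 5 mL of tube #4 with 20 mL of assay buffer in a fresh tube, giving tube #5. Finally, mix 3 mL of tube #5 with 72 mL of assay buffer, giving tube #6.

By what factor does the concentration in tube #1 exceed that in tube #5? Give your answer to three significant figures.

6.25 × 10^4

Step 1: 1.5 mL + 28.5 mL = 30 mL total → factor 30/1.5 = 20
Step 2: 50-fold → factor 50
Step 3: 120 μL brought to 3000 μL → factor 3000/120 = 25
Step 4: 0.75 mL + 6.75 mL = 7.5 mL total → factor 7.5/0.75 = 10
Step 5: 5 mL + 20 mL = 25 mL total → factor 25/5 = 5
Dilution factor to tube #1 = 20; to tube #5 = 1.25 × 10^6
[tube #1]/[tube #5] = (factor to tube #5)/(factor to tube #1) = 1.25 × 10^6/20 = 6.25 × 10^4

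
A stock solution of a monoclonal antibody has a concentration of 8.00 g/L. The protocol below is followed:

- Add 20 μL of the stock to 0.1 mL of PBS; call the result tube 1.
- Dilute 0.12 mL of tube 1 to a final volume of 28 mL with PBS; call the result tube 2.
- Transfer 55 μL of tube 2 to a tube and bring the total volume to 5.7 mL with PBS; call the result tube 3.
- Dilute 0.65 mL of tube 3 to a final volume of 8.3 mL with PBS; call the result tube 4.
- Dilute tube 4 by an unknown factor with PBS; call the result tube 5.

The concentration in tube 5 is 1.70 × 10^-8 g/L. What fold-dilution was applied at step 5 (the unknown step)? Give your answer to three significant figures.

254-fold

Step 1: 20 μL + 0.1 mL = 120 μL total → factor 120/20 = 6
Step 2: 0.12 mL brought to 28 mL → factor 28/0.12 = 233.33
Step 3: 55 μL brought to 5.7 mL → factor 5700/55 = 103.64
Step 4: 0.65 mL brought to 8.3 mL → factor 8.3/0.65 = 12.769
Step 5: unknown factor x
Product of known-step factors = 1.8527 × 10^6
Overall factor = 8.00 g/L / (1.70 × 10^-8 g/L) = 4.7059 × 10^8
x = 4.7059 × 10^8 / 1.8527 × 10^6 = 254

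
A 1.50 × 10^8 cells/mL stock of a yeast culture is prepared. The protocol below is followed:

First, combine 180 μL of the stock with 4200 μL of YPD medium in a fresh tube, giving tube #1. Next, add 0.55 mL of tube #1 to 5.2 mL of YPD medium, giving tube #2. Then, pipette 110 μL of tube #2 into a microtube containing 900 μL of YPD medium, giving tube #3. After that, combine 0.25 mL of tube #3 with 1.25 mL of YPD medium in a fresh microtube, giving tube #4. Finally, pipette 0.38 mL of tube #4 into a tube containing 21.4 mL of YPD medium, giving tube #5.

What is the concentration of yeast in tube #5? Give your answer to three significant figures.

Step 1: 180 μL + 4200 μL = 4380 μL total → factor 4380/180 = 24.333
Step 2: 0.55 mL + 5.2 mL = 5.75 mL total → factor 5.75/0.55 = 10.455
Step 3: 110 μL + 900 μL = 1010 μL total → factor 1010/110 = 9.1818
Step 4: 0.25 mL + 1.25 mL = 1.5 mL total → factor 1.5/0.25 = 6
Step 5: 0.38 mL + 21.4 mL = 21.78 mL total → factor 21.78/0.38 = 57.316
Overall dilution factor = 24.333 × 10.455 × 9.1818 × 6 × 57.316 = 8.0327 × 10^5
Final = 1.50 × 10^8 cells/mL / 8.0327 × 10^5 = 187 cells/mL

187 cells/mL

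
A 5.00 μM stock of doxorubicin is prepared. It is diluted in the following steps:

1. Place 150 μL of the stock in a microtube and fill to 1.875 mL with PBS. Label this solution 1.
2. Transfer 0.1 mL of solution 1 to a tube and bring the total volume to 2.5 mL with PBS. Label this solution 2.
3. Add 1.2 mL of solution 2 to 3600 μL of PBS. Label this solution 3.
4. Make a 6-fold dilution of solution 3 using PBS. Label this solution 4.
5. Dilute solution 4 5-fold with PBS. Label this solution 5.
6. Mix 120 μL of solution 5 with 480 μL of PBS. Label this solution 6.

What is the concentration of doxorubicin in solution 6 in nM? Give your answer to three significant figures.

0.0267 nM

Step 1: 150 μL brought to 1.875 mL → factor 1875/150 = 12.5
Step 2: 0.1 mL brought to 2.5 mL → factor 2.5/0.1 = 25
Step 3: 1.2 mL + 3600 μL = 4.8 mL total → factor 4.8/1.2 = 4
Step 4: 6-fold → factor 6
Step 5: 5-fold → factor 5
Step 6: 120 μL + 480 μL = 600 μL total → factor 600/120 = 5
Overall dilution factor = 12.5 × 25 × 4 × 6 × 5 × 5 = 1.875 × 10^5
Final = 5.00 μM / 1.875 × 10^5 = 2.667 × 10^-5 μM = 0.0267 nM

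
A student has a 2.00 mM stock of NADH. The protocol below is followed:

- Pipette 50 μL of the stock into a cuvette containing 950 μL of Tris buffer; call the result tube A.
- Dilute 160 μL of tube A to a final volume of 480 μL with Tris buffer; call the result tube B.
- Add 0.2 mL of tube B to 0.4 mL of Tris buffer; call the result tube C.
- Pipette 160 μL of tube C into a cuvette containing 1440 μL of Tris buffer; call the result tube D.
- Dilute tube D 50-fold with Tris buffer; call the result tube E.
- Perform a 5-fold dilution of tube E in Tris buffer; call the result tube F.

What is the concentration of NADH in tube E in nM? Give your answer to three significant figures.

Step 1: 50 μL + 950 μL = 1000 μL total → factor 1000/50 = 20
Step 2: 160 μL brought to 480 μL → factor 480/160 = 3
Step 3: 0.2 mL + 0.4 mL = 0.6 mL total → factor 0.6/0.2 = 3
Step 4: 160 μL + 1440 μL = 1600 μL total → factor 1600/160 = 10
Step 5: 50-fold → factor 50
Dilution factor through tube E = 20 × 3 × 3 × 10 × 50 = 90000
[tube E] = 2.00 mM / 90000 = 2.222 × 10^-5 mM = 22.2 nM

22.2 nM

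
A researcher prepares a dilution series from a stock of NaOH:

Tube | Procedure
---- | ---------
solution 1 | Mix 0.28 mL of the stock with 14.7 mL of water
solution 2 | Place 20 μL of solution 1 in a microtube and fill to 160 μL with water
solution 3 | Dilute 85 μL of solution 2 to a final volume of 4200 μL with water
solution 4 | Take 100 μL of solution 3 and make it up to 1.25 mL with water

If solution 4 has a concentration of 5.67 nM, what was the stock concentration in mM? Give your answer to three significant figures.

1.50 mM

Step 1: 0.28 mL + 14.7 mL = 14.98 mL total → factor 14.98/0.28 = 53.5
Step 2: 20 μL brought to 160 μL → factor 160/20 = 8
Step 3: 85 μL brought to 4200 μL → factor 4200/85 = 49.412
Step 4: 100 μL brought to 1.25 mL → factor 1250/100 = 12.5
Overall dilution factor = 53.5 × 8 × 49.412 × 12.5 = 2.6435 × 10^5
Stock = 5.67 nM × 2.6435 × 10^5 = 1.499 × 10^6 nM = 1.50 mM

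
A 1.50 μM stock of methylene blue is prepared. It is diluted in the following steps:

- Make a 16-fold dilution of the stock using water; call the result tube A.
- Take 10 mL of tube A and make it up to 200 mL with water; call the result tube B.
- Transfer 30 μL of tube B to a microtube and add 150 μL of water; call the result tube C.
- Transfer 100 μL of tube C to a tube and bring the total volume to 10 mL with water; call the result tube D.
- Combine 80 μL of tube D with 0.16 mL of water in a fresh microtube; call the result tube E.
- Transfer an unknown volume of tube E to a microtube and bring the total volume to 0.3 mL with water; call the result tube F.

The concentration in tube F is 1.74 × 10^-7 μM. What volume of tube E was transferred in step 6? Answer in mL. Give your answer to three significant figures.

Step 1: 16-fold → factor 16
Step 2: 10 mL brought to 200 mL → factor 200/10 = 20
Step 3: 30 μL + 150 μL = 180 μL total → factor 180/30 = 6
Step 4: 100 μL brought to 10 mL → factor 10000/100 = 100
Step 5: 80 μL + 0.16 mL = 240 μL total → factor 240/80 = 3
Step 6: v brought to 0.3 mL → factor = 0.3 mL/v
Product of known-step factors = 5.76 × 10^5
Overall factor = 1.50 μM / (1.74 × 10^-7 μM) = 8.6207 × 10^6
Step-6 factor = 8.6207 × 10^6 / 5.76 × 10^5 = 14.966
v = 0.3 mL / 14.966 = 0.0200 mL

0.0200 mL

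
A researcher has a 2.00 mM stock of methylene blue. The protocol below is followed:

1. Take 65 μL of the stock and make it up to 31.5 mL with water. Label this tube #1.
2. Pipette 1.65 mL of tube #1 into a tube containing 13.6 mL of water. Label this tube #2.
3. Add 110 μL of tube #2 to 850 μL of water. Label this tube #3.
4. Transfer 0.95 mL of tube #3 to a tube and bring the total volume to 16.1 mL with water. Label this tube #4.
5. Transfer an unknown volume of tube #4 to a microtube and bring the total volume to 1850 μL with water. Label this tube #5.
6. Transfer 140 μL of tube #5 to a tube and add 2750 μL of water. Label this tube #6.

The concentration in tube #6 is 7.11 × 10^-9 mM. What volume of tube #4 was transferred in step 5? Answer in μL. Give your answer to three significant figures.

89.9 μL

Step 1: 65 μL brought to 31.5 mL → factor 31500/65 = 484.62
Step 2: 1.65 mL + 13.6 mL = 15.25 mL total → factor 15.25/1.65 = 9.2424
Step 3: 110 μL + 850 μL = 960 μL total → factor 960/110 = 8.7273
Step 4: 0.95 mL brought to 16.1 mL → factor 16.1/0.95 = 16.947
Step 5: v brought to 1850 μL → factor = 1850 μL/v
Step 6: 140 μL + 2750 μL = 2890 μL total → factor 2890/140 = 20.643
Product of known-step factors = 1.3675 × 10^7
Overall factor = 2.00 mM / (7.11 × 10^-9 mM) = 2.8129 × 10^8
Step-5 factor = 2.8129 × 10^8 / 1.3675 × 10^7 = 20.57
v = 1850 μL / 20.57 = 89.9 μL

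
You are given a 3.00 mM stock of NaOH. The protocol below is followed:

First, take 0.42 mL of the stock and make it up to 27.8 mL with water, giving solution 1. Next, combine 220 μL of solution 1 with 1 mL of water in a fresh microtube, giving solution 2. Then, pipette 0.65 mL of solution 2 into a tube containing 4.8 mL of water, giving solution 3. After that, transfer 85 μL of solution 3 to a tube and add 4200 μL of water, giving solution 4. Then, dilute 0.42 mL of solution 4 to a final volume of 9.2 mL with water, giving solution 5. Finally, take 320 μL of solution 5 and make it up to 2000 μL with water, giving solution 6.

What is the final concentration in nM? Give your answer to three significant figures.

0.141 nM

Step 1: 0.42 mL brought to 27.8 mL → factor 27.8/0.42 = 66.19
Step 2: 220 μL + 1 mL = 1220 μL total → factor 1220/220 = 5.5455
Step 3: 0.65 mL + 4.8 mL = 5.45 mL total → factor 5.45/0.65 = 8.3846
Step 4: 85 μL + 4200 μL = 4285 μL total → factor 4285/85 = 50.412
Step 5: 0.42 mL brought to 9.2 mL → factor 9.2/0.42 = 21.905
Step 6: 320 μL brought to 2000 μL → factor 2000/320 = 6.25
Overall dilution factor = 66.19 × 5.5455 × 8.3846 × 50.412 × 21.905 × 6.25 = 2.1241 × 10^7
Final = 3.00 mM / 2.1241 × 10^7 = 1.412 × 10^-7 mM = 0.141 nM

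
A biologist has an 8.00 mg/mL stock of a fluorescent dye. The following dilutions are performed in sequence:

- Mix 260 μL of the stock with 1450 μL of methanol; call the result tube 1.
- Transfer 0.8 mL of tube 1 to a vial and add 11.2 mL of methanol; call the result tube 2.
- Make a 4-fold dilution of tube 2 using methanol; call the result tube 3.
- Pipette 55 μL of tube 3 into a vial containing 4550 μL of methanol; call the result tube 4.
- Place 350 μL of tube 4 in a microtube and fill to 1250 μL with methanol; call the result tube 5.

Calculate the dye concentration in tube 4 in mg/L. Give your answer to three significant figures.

Step 1: 260 μL + 1450 μL = 1710 μL total → factor 1710/260 = 6.5769
Step 2: 0.8 mL + 11.2 mL = 12 mL total → factor 12/0.8 = 15
Step 3: 4-fold → factor 4
Step 4: 55 μL + 4550 μL = 4605 μL total → factor 4605/55 = 83.727
Dilution factor through tube 4 = 6.5769 × 15 × 4 × 83.727 = 33040
[tube 4] = 8.00 mg/mL / 33040 = 0.0002421 mg/mL = 0.242 mg/L

0.242 mg/L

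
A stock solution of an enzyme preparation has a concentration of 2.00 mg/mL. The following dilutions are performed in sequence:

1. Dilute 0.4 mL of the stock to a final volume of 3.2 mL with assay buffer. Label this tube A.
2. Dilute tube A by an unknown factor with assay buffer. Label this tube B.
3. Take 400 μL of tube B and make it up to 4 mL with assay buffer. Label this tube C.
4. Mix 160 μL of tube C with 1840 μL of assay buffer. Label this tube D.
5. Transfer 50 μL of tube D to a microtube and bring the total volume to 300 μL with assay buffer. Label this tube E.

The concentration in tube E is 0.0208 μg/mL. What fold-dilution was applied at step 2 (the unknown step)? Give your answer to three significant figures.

16.0-fold

Step 1: 0.4 mL brought to 3.2 mL → factor 3.2/0.4 = 8
Step 2: unknown factor x
Step 3: 400 μL brought to 4 mL → factor 4000/400 = 10
Step 4: 160 μL + 1840 μL = 2000 μL total → factor 2000/160 = 12.5
Step 5: 50 μL brought to 300 μL → factor 300/50 = 6
Product of known-step factors = 6000
Overall factor = 2.00 mg/mL / (0.0208 μg/mL) = 96154
x = 96154 / 6000 = 16.0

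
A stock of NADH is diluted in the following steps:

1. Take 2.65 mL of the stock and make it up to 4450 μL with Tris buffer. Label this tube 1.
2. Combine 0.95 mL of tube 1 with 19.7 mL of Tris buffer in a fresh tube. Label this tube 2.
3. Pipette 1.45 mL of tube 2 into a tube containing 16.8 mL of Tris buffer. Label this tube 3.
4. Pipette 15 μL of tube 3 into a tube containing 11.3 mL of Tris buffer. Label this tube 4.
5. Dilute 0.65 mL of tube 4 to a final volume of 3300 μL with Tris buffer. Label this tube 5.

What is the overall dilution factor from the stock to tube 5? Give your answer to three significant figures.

1.76 × 10^6

Step 1: 2.65 mL brought to 4450 μL → factor 4.45/2.65 = 1.6792
Step 2: 0.95 mL + 19.7 mL = 20.65 mL total → factor 20.65/0.95 = 21.737
Step 3: 1.45 mL + 16.8 mL = 18.25 mL total → factor 18.25/1.45 = 12.586
Step 4: 15 μL + 11.3 mL = 11315 μL total → factor 11315/15 = 754.33
Step 5: 0.65 mL brought to 3300 μL → factor 3.3/0.65 = 5.0769
Overall dilution factor = 1.6792 × 21.737 × 12.586 × 754.33 × 5.0769 = 1.7594 × 10^6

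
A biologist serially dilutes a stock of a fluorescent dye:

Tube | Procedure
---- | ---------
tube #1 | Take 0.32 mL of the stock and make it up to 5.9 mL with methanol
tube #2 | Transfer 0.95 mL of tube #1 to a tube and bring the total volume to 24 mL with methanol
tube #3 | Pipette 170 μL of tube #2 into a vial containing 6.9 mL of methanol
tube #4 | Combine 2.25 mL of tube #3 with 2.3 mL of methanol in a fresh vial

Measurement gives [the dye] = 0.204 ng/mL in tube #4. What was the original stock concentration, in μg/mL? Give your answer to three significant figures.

7.99 μg/mL

Step 1: 0.32 mL brought to 5.9 mL → factor 5.9/0.32 = 18.438
Step 2: 0.95 mL brought to 24 mL → factor 24/0.95 = 25.263
Step 3: 170 μL + 6.9 mL = 7070 μL total → factor 7070/170 = 41.588
Step 4: 2.25 mL + 2.3 mL = 4.55 mL total → factor 4.55/2.25 = 2.0222
Overall dilution factor = 18.438 × 25.263 × 41.588 × 2.0222 = 39173
Stock = 0.204 ng/mL × 39173 = 7991 ng/mL = 7.99 μg/mL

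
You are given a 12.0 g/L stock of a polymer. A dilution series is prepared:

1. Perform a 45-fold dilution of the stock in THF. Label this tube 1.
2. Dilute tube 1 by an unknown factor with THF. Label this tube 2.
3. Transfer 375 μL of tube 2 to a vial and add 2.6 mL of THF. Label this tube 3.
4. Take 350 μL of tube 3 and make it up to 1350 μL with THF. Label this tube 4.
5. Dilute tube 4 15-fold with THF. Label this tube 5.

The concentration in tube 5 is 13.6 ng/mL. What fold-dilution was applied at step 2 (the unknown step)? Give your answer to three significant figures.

42.7-fold

Step 1: 45-fold → factor 45
Step 2: unknown factor x
Step 3: 375 μL + 2.6 mL = 2975 μL total → factor 2975/375 = 7.9333
Step 4: 350 μL brought to 1350 μL → factor 1350/350 = 3.8571
Step 5: 15-fold → factor 15
Product of known-step factors = 20655
Overall factor = 12.0 g/L / (13.6 ng/mL) = 8.8235 × 10^5
x = 8.8235 × 10^5 / 20655 = 42.7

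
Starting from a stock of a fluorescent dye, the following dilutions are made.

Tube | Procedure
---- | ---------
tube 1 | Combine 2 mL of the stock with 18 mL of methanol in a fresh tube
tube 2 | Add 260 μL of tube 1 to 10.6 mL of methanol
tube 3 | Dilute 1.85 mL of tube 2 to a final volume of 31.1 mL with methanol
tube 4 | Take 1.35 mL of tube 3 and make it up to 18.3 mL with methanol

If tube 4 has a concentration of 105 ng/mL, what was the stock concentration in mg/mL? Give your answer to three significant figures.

Step 1: 2 mL + 18 mL = 20 mL total → factor 20/2 = 10
Step 2: 260 μL + 10.6 mL = 10860 μL total → factor 10860/260 = 41.769
Step 3: 1.85 mL brought to 31.1 mL → factor 31.1/1.85 = 16.811
Step 4: 1.35 mL brought to 18.3 mL → factor 18.3/1.35 = 13.556
Overall dilution factor = 10 × 41.769 × 16.811 × 13.556 = 95184
Stock = 105 ng/mL × 95184 = 9.994 × 10^6 ng/mL = 9.99 mg/mL

9.99 mg/mL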